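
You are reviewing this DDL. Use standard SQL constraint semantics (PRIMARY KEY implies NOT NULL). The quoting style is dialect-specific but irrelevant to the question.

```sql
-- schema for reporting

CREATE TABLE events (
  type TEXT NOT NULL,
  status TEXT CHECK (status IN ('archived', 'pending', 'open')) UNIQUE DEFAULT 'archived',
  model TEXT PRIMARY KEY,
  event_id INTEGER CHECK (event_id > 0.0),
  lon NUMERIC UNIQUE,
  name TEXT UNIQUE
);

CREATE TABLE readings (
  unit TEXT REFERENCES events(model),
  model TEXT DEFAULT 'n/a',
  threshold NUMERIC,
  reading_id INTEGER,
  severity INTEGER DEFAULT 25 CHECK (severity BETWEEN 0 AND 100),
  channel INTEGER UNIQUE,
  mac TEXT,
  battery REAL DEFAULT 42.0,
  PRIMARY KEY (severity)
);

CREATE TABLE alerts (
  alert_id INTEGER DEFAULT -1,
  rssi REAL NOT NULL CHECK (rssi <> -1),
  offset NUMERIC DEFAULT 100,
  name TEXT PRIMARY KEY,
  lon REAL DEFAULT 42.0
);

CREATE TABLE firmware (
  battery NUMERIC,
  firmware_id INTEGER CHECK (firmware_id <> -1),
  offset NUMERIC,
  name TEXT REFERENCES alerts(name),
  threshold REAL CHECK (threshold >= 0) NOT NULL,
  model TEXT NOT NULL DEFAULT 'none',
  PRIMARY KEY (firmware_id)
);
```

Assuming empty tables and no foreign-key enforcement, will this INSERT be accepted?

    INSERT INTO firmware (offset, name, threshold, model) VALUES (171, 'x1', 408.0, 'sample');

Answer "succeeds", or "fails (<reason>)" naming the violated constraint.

fails (NOT NULL on firmware_id)

firmware_id is omitted from the column list and has no DEFAULT, so it would receive NULL.
But firmware_id is part of the PRIMARY KEY (implied NOT NULL).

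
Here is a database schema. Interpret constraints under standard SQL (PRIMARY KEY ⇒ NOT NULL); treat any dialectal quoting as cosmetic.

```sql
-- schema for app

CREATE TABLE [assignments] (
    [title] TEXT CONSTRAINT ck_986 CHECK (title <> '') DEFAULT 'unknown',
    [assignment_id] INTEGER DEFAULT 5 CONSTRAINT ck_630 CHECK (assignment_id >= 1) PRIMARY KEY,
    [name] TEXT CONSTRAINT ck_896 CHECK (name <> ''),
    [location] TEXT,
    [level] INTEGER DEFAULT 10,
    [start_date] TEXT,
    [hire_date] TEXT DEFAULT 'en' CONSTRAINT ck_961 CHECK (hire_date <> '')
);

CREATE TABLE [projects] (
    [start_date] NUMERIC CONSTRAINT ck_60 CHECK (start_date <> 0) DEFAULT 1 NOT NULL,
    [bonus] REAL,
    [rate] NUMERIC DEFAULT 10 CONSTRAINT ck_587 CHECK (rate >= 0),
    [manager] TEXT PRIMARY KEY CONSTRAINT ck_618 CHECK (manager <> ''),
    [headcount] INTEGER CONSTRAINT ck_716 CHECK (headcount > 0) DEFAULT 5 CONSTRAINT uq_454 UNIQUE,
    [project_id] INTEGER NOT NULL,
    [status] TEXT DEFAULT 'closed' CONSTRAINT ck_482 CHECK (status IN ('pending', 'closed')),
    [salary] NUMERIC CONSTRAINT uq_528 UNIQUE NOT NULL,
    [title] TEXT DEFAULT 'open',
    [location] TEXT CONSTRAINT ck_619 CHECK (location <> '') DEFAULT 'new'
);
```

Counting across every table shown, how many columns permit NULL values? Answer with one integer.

12

assignments: 6 nullable (title, name, location, level, start_date, hire_date — PK (assignment_id) and explicit NOT NULL columns excluded).
projects: 6 nullable (bonus, rate, headcount, status, title, location — PK (manager) and explicit NOT NULL columns excluded).
Total: 6 + 6 = 12.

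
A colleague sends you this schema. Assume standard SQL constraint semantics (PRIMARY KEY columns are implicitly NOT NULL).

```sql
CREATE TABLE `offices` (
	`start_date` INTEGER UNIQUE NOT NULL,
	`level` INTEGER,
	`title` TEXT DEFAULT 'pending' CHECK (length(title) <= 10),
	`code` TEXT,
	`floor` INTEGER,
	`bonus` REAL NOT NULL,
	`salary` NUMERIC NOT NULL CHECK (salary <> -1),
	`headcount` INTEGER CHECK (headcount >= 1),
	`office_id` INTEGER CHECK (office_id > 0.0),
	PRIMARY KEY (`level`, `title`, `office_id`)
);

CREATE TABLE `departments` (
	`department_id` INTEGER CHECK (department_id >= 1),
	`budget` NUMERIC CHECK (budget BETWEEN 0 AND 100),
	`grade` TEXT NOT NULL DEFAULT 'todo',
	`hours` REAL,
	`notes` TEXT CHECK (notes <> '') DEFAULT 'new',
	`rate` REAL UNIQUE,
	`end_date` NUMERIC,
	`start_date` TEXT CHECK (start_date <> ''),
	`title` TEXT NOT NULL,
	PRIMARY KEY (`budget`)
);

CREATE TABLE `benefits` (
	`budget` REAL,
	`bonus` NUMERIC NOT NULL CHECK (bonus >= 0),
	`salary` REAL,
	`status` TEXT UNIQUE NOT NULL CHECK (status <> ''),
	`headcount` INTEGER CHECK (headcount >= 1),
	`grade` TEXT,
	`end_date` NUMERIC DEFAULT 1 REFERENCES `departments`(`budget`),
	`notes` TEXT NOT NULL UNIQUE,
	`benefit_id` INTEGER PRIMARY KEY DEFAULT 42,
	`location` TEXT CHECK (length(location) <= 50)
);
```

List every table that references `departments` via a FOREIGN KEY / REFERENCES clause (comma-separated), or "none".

benefits

- benefits.end_date references departments(budget).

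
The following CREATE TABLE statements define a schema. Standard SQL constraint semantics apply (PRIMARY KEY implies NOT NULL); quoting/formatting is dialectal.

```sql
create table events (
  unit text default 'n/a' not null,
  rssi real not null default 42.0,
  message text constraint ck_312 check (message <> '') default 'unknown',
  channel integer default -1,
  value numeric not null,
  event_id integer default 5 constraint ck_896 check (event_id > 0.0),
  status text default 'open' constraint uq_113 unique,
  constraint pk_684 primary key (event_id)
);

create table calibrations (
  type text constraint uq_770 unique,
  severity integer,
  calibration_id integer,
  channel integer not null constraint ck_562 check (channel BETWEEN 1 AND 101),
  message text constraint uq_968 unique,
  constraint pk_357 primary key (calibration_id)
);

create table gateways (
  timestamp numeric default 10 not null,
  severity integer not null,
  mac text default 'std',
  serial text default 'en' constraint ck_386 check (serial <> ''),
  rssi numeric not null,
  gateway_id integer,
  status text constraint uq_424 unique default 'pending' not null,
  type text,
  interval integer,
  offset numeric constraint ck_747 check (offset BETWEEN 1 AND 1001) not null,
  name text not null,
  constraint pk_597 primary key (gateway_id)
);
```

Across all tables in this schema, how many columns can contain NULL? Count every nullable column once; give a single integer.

10

events: 3 nullable (message, channel, status — PK (event_id) and explicit NOT NULL columns excluded).
calibrations: 3 nullable (type, severity, message — PK (calibration_id) and explicit NOT NULL columns excluded).
gateways: 4 nullable (mac, serial, type, interval — PK (gateway_id) and explicit NOT NULL columns excluded).
Total: 3 + 3 + 4 = 10.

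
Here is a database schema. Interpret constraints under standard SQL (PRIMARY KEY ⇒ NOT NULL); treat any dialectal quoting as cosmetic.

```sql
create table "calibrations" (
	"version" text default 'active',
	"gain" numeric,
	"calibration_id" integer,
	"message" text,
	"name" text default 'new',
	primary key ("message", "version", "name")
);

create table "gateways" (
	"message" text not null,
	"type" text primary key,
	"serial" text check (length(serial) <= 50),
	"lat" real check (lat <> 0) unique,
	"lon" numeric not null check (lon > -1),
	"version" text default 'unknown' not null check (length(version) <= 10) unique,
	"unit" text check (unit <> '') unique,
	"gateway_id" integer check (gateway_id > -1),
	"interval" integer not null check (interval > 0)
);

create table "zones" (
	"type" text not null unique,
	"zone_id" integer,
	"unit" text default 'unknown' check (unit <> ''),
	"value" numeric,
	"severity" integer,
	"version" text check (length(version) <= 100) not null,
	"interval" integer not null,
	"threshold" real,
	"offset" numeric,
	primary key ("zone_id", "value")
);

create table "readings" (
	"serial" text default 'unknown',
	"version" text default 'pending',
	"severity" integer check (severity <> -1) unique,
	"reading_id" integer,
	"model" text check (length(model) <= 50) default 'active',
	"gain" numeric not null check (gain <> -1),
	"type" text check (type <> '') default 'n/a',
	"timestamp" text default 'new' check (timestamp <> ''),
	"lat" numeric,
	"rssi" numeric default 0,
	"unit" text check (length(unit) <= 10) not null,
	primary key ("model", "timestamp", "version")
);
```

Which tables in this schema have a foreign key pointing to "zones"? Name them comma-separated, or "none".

none

No REFERENCES clause anywhere in the schema names zones.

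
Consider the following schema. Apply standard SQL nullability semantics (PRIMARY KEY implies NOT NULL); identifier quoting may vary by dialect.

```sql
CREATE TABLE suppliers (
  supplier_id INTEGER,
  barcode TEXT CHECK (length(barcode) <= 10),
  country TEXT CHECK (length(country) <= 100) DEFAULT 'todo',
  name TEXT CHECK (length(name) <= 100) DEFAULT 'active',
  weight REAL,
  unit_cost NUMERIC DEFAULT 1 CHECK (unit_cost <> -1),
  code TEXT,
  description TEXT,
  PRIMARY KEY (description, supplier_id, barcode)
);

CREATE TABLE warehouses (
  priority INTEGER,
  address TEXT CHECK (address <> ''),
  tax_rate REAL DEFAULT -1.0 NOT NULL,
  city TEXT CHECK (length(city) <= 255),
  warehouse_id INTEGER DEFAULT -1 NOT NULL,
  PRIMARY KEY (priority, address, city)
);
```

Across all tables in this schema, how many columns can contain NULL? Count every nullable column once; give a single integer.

suppliers: 5 nullable (country, name, weight, unit_cost, code — PK (description, supplier_id, barcode) and explicit NOT NULL columns excluded).
warehouses: 0 nullable (none — PK (priority, address, city) and explicit NOT NULL columns excluded).
Total: 5 + 0 = 5.

5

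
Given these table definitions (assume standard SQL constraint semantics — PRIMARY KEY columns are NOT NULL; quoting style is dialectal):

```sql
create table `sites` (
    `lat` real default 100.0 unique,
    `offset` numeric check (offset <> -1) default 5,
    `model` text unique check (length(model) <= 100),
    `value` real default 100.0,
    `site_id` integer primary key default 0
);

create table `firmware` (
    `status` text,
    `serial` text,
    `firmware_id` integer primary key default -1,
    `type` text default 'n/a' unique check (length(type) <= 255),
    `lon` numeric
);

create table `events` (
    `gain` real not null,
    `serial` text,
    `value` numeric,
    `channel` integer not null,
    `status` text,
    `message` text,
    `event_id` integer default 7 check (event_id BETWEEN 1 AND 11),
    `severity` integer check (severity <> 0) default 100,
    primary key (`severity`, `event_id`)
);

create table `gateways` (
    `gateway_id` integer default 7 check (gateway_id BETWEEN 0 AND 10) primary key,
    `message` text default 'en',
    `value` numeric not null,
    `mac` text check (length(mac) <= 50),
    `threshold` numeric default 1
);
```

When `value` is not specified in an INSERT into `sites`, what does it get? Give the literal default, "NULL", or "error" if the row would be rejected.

value has an explicit DEFAULT 100.0.
When the column is omitted from an INSERT, that default is used.

100.0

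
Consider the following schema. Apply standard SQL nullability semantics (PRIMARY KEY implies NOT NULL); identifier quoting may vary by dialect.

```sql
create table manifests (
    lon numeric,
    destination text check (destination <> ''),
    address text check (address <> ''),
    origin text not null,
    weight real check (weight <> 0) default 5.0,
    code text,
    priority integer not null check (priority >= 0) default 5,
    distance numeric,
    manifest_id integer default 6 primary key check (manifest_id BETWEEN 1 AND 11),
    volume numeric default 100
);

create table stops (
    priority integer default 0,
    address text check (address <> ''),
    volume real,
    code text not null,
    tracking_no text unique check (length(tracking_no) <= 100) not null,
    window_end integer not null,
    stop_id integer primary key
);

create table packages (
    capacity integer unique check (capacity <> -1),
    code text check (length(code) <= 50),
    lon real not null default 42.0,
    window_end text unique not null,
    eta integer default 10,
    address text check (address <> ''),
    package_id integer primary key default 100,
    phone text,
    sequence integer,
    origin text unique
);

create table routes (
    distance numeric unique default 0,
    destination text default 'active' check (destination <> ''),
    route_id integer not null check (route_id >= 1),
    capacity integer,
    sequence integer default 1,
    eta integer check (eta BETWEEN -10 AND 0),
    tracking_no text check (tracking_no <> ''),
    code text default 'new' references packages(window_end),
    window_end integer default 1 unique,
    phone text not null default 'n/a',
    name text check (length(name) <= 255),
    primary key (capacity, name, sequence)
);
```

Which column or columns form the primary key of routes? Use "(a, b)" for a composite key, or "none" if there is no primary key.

A table-level PRIMARY KEY clause names 3 columns: capacity, name, sequence.
This is a composite key — the combination is unique, not each column individually.

(capacity, name, sequence)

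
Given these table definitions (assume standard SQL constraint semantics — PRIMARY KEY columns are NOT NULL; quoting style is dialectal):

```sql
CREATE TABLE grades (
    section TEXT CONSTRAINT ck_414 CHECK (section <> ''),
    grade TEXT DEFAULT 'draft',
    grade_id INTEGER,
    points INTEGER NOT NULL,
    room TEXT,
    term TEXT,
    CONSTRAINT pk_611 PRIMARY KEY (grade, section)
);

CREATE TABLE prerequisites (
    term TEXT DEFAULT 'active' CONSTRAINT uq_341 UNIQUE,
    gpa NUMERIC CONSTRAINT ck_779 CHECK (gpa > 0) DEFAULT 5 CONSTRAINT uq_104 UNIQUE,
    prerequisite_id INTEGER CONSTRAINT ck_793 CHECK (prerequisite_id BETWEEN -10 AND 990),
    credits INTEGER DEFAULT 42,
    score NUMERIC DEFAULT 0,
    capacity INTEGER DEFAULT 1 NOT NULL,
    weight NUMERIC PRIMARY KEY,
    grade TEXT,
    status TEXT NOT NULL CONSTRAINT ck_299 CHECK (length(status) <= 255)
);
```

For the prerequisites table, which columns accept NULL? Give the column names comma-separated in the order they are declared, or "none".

term, gpa, prerequisite_id, credits, score, grade

- term: UNIQUE does not imply NOT NULL → nullable.
- gpa: CHECK does not forbid NULL (a CHECK constraint passes when its expression is NULL) → nullable.
- prerequisite_id: CHECK does not forbid NULL (a CHECK constraint passes when its expression is NULL) → nullable.
- credits: DEFAULT only fills an omitted column; an explicit NULL is still allowed → nullable.
- score: DEFAULT only fills an omitted column; an explicit NULL is still allowed → nullable.
- capacity: declared NOT NULL → not nullable.
- weight: part of the PRIMARY KEY, which implies NOT NULL → not nullable.
- grade: no NOT NULL constraint applies → nullable.
- status: declared NOT NULL → not nullable.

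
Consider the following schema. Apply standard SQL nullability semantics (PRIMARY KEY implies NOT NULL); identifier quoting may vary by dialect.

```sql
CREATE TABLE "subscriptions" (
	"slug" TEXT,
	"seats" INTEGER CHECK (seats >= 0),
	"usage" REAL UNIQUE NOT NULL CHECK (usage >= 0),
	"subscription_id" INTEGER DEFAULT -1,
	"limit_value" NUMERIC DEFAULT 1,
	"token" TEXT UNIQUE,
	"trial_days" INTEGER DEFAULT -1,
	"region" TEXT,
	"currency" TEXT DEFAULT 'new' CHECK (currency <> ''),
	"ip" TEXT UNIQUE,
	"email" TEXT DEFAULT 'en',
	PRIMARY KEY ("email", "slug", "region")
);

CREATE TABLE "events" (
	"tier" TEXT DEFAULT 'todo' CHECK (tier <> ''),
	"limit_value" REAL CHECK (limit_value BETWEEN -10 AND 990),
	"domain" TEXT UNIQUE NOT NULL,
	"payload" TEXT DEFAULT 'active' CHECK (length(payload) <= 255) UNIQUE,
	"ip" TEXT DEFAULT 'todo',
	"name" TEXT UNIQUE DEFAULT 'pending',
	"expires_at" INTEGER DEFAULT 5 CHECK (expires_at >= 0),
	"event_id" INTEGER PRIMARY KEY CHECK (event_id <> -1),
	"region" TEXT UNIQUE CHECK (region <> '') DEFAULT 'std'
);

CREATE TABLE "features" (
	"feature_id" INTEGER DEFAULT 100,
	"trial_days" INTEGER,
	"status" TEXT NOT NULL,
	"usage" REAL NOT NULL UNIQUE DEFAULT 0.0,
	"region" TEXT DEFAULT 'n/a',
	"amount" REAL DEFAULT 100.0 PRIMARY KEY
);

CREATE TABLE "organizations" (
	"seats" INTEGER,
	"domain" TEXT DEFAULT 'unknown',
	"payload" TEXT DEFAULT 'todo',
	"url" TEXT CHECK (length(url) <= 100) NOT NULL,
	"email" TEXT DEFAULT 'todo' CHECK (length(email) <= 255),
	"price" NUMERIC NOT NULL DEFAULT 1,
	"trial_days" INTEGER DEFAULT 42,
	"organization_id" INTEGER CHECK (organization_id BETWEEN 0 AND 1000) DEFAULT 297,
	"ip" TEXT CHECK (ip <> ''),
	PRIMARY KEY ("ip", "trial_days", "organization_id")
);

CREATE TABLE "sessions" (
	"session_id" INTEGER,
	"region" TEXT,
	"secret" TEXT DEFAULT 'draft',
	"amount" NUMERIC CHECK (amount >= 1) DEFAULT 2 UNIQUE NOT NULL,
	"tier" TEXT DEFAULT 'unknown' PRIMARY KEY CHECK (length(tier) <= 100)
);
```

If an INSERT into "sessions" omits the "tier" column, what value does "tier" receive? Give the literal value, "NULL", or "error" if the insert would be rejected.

'unknown'

tier has an explicit DEFAULT 'unknown'.
When the column is omitted from an INSERT, that default is used.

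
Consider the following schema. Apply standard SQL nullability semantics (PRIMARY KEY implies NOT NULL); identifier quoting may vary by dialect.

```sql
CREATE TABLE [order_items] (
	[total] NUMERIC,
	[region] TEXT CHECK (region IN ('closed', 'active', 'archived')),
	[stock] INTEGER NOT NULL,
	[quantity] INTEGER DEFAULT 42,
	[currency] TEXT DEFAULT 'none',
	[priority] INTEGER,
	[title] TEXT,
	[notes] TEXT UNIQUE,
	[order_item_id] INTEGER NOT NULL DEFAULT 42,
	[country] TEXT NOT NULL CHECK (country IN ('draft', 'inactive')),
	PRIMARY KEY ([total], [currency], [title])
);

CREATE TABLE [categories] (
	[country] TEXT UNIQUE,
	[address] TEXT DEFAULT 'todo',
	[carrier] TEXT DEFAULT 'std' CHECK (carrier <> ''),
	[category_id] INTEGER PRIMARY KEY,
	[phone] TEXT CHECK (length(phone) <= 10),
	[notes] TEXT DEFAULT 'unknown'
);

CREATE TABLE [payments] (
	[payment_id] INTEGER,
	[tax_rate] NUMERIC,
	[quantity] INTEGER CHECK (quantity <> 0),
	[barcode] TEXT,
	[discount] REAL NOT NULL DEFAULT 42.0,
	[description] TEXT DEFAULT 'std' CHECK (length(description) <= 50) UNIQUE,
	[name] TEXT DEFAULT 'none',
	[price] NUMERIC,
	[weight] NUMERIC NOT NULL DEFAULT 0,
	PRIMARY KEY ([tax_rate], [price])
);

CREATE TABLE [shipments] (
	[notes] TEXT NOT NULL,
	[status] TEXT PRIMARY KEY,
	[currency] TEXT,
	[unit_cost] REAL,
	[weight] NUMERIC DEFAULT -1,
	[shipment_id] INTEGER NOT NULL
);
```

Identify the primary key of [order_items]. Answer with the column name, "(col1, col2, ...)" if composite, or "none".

A table-level PRIMARY KEY clause names 3 columns: total, currency, title.
This is a composite key — the combination is unique, not each column individually.

(total, currency, title)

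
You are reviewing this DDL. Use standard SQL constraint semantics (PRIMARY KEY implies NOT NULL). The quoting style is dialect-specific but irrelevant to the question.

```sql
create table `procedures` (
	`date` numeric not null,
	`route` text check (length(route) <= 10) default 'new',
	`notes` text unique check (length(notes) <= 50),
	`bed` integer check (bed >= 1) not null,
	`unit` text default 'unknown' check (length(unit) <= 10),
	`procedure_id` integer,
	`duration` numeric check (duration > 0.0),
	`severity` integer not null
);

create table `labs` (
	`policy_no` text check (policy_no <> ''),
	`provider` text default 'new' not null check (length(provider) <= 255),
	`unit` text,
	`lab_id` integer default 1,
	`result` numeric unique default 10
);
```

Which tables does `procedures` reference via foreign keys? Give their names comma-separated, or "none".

No column in procedures has a REFERENCES clause.

none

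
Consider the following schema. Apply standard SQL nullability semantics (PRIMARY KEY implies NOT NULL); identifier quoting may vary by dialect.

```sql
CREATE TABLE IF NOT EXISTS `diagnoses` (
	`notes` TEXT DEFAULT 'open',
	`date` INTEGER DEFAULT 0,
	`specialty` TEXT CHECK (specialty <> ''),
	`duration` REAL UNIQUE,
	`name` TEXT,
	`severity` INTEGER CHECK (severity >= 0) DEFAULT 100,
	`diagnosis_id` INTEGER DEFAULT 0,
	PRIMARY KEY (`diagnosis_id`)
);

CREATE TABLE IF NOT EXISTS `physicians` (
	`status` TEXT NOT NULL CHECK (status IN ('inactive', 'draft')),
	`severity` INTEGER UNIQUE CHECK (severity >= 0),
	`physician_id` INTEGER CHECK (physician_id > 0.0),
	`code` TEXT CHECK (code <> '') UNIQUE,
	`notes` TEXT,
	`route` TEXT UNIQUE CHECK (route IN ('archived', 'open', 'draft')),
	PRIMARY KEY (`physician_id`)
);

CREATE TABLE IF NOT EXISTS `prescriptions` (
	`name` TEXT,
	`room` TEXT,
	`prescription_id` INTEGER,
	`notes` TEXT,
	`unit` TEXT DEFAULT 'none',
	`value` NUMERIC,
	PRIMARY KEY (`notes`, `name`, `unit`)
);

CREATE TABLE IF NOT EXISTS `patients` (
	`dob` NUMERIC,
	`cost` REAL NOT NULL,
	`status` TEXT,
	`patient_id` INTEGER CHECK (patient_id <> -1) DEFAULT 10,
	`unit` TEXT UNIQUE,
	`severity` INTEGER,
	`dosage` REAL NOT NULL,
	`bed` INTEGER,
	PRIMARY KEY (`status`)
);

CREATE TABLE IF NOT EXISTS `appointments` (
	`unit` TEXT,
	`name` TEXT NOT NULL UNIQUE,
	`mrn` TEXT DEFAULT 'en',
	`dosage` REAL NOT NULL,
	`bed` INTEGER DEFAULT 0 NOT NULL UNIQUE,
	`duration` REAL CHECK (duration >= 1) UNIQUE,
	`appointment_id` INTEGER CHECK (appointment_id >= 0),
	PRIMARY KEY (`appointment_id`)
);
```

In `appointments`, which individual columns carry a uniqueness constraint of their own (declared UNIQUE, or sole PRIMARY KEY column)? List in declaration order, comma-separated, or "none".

- unit: no UNIQUE or single-column PK constraint.
- name: declared UNIQUE → unique.
- mrn: no UNIQUE or single-column PK constraint.
- dosage: no UNIQUE or single-column PK constraint.
- bed: declared UNIQUE → unique.
- duration: declared UNIQUE → unique.
- appointment_id: single-column PRIMARY KEY → unique.

name, bed, duration, appointment_id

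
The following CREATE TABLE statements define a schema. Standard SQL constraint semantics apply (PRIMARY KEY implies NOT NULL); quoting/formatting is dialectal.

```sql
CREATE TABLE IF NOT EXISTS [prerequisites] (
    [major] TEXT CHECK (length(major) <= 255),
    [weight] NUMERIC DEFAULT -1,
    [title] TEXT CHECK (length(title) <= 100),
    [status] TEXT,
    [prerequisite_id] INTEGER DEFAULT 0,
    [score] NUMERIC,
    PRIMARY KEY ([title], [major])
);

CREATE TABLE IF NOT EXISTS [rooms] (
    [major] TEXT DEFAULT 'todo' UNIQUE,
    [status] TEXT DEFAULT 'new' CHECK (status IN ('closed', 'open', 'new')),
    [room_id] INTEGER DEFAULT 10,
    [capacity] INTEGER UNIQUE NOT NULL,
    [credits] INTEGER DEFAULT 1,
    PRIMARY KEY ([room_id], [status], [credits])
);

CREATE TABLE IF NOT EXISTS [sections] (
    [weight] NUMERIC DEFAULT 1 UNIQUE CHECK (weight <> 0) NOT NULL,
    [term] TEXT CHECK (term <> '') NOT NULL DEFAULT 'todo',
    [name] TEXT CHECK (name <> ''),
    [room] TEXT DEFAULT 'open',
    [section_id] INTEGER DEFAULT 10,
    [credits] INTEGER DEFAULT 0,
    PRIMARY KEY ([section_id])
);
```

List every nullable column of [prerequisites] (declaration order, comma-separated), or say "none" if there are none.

- major: part of the PRIMARY KEY, which implies NOT NULL → not nullable.
- weight: DEFAULT only fills an omitted column; an explicit NULL is still allowed → nullable.
- title: part of the PRIMARY KEY, which implies NOT NULL → not nullable.
- status: no NOT NULL constraint applies → nullable.
- prerequisite_id: DEFAULT only fills an omitted column; an explicit NULL is still allowed → nullable.
- score: no NOT NULL constraint applies → nullable.

weight, status, prerequisite_id, score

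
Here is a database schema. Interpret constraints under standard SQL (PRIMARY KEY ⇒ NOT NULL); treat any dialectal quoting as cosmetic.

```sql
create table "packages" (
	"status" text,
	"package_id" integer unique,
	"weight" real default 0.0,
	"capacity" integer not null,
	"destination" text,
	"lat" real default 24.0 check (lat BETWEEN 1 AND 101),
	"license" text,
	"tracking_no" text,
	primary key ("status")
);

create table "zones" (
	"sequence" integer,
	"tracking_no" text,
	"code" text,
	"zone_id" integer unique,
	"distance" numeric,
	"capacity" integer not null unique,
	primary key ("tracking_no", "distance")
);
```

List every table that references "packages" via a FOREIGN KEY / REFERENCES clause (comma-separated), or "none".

No REFERENCES clause anywhere in the schema names packages.

none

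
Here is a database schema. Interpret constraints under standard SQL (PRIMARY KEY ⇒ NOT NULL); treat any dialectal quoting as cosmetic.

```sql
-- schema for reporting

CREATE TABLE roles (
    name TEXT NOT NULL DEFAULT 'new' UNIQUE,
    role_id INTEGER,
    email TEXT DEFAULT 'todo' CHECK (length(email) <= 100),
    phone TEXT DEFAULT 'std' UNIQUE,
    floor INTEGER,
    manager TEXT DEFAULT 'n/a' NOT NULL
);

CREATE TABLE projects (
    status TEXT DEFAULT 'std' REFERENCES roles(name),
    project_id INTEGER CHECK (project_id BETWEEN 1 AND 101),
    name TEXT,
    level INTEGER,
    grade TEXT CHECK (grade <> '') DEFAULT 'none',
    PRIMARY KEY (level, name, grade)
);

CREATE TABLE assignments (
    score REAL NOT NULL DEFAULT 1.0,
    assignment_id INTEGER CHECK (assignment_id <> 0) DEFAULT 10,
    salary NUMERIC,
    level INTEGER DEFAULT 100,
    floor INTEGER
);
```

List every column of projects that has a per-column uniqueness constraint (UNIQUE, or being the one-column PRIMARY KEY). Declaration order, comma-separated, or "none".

- status: no UNIQUE or single-column PK constraint.
- project_id: no UNIQUE or single-column PK constraint.
- name: part of a composite PRIMARY KEY — only the tuple is unique, not this column on its own.
- level: part of a composite PRIMARY KEY — only the tuple is unique, not this column on its own.
- grade: part of a composite PRIMARY KEY — only the tuple is unique, not this column on its own.

none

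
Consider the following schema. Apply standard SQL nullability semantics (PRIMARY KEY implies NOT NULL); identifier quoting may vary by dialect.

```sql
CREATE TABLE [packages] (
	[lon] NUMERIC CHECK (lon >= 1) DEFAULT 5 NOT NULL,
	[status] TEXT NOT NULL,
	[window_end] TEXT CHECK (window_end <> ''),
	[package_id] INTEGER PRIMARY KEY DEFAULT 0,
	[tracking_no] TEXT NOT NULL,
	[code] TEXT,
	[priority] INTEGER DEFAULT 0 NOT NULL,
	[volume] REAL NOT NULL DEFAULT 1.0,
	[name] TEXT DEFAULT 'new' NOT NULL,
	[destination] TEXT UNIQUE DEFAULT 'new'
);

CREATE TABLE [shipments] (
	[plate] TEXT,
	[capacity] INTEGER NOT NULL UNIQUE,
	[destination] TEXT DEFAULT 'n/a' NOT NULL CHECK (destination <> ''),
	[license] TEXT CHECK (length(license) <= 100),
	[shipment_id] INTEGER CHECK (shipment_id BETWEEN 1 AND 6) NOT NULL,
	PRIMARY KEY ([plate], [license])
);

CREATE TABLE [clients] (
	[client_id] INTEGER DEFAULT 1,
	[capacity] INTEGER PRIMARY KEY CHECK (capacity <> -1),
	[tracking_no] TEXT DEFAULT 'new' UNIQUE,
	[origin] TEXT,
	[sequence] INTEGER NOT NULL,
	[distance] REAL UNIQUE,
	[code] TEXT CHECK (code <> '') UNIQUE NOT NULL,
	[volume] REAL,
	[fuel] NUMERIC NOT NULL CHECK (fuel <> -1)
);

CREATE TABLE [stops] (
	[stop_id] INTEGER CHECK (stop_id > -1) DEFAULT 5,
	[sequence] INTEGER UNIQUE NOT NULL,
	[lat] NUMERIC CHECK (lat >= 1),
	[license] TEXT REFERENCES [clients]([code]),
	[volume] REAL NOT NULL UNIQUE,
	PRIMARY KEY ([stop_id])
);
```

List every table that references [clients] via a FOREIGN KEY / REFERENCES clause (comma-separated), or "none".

- stops.license references clients(code).

stops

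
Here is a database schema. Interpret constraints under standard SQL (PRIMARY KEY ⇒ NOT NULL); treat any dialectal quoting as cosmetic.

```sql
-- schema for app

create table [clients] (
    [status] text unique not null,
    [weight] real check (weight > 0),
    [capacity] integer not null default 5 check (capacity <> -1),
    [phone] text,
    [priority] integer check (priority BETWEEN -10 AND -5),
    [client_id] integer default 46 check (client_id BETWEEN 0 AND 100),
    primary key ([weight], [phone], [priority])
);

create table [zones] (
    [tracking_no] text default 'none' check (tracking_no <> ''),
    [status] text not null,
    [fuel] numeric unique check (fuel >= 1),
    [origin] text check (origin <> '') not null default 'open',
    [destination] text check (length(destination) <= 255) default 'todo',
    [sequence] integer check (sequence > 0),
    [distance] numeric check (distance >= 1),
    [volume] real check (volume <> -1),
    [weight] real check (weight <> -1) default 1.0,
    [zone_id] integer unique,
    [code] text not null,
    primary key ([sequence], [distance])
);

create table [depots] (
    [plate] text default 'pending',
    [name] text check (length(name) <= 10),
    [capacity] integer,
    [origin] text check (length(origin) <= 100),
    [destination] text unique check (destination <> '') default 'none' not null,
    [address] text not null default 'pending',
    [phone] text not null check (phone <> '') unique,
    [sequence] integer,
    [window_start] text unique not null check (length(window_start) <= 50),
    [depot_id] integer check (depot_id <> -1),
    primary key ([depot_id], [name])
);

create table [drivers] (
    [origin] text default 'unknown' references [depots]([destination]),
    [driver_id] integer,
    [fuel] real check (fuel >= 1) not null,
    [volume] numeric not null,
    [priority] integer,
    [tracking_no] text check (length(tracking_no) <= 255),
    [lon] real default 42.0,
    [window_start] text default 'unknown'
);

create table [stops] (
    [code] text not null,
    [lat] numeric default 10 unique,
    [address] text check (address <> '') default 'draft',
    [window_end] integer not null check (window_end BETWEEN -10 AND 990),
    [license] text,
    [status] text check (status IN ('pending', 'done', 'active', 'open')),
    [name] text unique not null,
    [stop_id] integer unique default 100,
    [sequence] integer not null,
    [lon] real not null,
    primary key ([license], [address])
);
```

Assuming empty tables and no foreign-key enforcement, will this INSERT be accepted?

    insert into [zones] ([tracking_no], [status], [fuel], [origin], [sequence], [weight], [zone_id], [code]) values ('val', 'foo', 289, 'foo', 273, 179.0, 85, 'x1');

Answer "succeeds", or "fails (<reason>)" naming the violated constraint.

distance is omitted from the column list and has no DEFAULT, so it would receive NULL.
But distance is part of the PRIMARY KEY (implied NOT NULL).

fails (NOT NULL on distance)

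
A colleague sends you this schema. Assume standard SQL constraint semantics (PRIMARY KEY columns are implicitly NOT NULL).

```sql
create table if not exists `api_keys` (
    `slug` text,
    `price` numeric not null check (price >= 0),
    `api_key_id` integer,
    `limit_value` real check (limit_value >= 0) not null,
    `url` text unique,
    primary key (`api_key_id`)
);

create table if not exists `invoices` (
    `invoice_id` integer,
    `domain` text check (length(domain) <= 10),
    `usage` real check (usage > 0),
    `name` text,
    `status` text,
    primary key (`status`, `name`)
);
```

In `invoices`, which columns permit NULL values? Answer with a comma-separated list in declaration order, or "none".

invoice_id, domain, usage

- invoice_id: no NOT NULL constraint applies → nullable.
- domain: CHECK does not forbid NULL (a CHECK constraint passes when its expression is NULL) → nullable.
- usage: CHECK does not forbid NULL (a CHECK constraint passes when its expression is NULL) → nullable.
- name: part of the PRIMARY KEY, which implies NOT NULL → not nullable.
- status: part of the PRIMARY KEY, which implies NOT NULL → not nullable.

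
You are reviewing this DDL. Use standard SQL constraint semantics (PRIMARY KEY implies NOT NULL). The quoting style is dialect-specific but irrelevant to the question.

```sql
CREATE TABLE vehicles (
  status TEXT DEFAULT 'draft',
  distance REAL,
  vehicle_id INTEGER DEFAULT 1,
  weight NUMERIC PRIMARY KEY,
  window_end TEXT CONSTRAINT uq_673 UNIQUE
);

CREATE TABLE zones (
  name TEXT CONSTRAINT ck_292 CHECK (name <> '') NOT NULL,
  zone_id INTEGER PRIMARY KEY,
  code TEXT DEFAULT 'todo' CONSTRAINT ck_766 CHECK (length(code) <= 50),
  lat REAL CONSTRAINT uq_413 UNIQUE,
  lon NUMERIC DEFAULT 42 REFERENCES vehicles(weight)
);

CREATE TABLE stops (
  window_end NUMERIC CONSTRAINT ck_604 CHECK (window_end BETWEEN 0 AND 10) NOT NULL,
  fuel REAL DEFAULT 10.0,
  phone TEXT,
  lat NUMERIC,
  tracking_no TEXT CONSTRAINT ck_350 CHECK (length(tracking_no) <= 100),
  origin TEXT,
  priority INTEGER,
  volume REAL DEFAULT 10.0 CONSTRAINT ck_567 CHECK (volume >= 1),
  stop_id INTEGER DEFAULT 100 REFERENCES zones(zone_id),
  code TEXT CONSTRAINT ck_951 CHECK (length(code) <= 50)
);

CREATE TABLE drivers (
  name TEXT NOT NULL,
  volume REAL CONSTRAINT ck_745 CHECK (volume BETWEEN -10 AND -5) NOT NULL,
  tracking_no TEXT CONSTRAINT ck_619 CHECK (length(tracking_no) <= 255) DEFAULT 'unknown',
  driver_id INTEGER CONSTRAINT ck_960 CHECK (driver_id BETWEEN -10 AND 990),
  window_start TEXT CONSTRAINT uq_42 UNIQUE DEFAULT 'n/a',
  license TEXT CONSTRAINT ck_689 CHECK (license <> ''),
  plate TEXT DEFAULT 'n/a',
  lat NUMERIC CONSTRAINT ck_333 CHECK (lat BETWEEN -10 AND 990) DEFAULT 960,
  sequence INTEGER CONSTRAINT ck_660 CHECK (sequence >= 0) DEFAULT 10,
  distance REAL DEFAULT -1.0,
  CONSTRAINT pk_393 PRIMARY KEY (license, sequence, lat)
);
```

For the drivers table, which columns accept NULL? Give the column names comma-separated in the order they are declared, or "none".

tracking_no, driver_id, window_start, plate, distance

- name: declared NOT NULL → not nullable.
- volume: declared NOT NULL → not nullable.
- tracking_no: CHECK does not forbid NULL (a CHECK constraint passes when its expression is NULL) → nullable.
- driver_id: CHECK does not forbid NULL (a CHECK constraint passes when its expression is NULL) → nullable.
- window_start: UNIQUE does not imply NOT NULL → nullable.
- license: part of the PRIMARY KEY, which implies NOT NULL → not nullable.
- plate: DEFAULT only fills an omitted column; an explicit NULL is still allowed → nullable.
- lat: part of the PRIMARY KEY, which implies NOT NULL → not nullable.
- sequence: part of the PRIMARY KEY, which implies NOT NULL → not nullable.
- distance: DEFAULT only fills an omitted column; an explicit NULL is still allowed → nullable.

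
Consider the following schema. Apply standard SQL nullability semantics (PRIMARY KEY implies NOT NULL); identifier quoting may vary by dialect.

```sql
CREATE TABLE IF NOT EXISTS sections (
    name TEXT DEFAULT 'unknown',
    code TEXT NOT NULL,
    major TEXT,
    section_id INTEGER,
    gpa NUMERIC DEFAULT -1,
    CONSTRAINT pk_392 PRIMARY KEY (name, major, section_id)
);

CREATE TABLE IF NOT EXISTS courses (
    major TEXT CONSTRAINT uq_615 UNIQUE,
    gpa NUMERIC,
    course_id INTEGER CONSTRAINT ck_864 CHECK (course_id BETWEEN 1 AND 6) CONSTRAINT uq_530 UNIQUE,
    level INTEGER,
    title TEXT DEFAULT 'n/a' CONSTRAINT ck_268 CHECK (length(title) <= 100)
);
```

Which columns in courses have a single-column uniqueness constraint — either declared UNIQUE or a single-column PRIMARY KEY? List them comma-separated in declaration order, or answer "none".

major, course_id

- major: declared UNIQUE → unique.
- gpa: no UNIQUE or single-column PK constraint.
- course_id: declared UNIQUE → unique.
- level: no UNIQUE or single-column PK constraint.
- title: no UNIQUE or single-column PK constraint.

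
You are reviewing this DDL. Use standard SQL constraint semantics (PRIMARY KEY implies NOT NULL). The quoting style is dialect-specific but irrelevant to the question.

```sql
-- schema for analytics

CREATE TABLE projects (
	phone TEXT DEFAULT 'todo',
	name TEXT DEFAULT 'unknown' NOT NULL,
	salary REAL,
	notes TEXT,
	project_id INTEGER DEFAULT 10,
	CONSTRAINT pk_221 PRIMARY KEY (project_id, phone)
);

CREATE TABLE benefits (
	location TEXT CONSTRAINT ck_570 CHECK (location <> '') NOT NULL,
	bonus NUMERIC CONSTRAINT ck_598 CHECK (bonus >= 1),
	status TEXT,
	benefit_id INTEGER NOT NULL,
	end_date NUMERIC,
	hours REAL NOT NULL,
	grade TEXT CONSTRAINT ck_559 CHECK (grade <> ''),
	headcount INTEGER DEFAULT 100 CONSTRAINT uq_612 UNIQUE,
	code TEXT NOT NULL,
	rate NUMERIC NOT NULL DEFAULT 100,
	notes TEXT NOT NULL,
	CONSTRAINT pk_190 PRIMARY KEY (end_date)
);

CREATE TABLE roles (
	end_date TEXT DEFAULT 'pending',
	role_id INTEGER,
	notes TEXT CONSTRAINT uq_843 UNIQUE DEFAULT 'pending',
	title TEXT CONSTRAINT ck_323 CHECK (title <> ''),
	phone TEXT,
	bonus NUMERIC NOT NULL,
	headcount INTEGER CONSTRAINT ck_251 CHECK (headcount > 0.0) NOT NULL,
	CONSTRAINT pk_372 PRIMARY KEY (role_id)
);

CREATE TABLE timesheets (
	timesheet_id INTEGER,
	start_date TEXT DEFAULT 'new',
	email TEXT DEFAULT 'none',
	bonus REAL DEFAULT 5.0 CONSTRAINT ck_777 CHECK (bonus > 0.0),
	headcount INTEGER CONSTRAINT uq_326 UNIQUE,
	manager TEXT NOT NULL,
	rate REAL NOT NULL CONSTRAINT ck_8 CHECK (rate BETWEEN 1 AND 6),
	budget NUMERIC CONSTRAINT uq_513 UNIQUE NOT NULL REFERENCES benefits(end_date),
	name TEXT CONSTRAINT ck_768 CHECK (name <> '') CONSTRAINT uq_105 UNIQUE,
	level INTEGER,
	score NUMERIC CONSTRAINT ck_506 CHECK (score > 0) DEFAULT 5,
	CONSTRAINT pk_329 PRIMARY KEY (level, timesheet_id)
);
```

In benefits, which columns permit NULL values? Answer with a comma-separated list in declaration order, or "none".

bonus, status, grade, headcount

- location: declared NOT NULL → not nullable.
- bonus: CHECK does not forbid NULL (a CHECK constraint passes when its expression is NULL) → nullable.
- status: no NOT NULL constraint applies → nullable.
- benefit_id: declared NOT NULL → not nullable.
- end_date: part of the PRIMARY KEY, which implies NOT NULL → not nullable.
- hours: declared NOT NULL → not nullable.
- grade: CHECK does not forbid NULL (a CHECK constraint passes when its expression is NULL) → nullable.
- headcount: UNIQUE does not imply NOT NULL → nullable.
- code: declared NOT NULL → not nullable.
- rate: declared NOT NULL → not nullable.
- notes: declared NOT NULL → not nullable.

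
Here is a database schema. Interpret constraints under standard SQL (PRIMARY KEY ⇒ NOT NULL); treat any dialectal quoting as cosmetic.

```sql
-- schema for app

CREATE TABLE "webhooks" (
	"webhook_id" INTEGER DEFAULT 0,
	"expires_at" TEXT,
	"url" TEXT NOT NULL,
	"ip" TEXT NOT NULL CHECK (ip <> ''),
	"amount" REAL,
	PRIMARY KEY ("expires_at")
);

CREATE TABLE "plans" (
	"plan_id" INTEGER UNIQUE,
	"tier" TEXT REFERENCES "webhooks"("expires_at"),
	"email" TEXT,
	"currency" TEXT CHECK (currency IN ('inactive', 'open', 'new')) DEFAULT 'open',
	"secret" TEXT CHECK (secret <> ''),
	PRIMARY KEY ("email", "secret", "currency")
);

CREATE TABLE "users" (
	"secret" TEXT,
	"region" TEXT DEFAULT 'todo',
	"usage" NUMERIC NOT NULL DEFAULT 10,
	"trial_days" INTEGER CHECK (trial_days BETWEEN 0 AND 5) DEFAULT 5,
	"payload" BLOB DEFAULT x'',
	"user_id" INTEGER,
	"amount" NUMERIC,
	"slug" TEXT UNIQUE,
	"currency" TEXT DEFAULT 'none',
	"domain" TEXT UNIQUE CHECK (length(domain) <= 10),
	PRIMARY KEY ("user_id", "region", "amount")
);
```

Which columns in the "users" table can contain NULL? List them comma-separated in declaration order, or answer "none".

secret, trial_days, payload, slug, currency, domain

- secret: no NOT NULL constraint applies → nullable.
- region: part of the PRIMARY KEY, which implies NOT NULL → not nullable.
- usage: declared NOT NULL → not nullable.
- trial_days: CHECK does not forbid NULL (a CHECK constraint passes when its expression is NULL) → nullable.
- payload: DEFAULT only fills an omitted column; an explicit NULL is still allowed → nullable.
- user_id: part of the PRIMARY KEY, which implies NOT NULL → not nullable.
- amount: part of the PRIMARY KEY, which implies NOT NULL → not nullable.
- slug: UNIQUE does not imply NOT NULL → nullable.
- currency: DEFAULT only fills an omitted column; an explicit NULL is still allowed → nullable.
- domain: CHECK does not forbid NULL (a CHECK constraint passes when its expression is NULL) → nullable.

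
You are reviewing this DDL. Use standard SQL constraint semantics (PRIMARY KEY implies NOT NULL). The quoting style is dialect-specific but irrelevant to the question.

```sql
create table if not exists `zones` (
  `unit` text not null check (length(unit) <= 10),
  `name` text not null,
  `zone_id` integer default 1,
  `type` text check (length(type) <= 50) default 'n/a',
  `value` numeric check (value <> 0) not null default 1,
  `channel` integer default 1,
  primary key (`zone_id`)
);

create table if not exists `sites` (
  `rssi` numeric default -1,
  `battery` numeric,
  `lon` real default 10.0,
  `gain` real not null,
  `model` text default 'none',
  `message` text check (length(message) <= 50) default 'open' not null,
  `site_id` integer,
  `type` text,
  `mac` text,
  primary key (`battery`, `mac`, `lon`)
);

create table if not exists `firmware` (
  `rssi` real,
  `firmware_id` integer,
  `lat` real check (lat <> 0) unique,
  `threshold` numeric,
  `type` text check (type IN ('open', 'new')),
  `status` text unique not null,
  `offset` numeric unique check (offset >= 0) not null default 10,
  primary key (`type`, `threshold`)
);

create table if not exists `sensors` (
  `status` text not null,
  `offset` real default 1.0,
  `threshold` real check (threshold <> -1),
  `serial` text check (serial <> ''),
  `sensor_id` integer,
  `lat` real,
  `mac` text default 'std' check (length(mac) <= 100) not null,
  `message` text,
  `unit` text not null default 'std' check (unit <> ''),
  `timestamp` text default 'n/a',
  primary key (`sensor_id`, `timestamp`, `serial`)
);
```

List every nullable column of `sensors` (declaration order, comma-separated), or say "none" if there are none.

- status: declared NOT NULL → not nullable.
- offset: DEFAULT only fills an omitted column; an explicit NULL is still allowed → nullable.
- threshold: CHECK does not forbid NULL (a CHECK constraint passes when its expression is NULL) → nullable.
- serial: part of the PRIMARY KEY, which implies NOT NULL → not nullable.
- sensor_id: part of the PRIMARY KEY, which implies NOT NULL → not nullable.
- lat: no NOT NULL constraint applies → nullable.
- mac: declared NOT NULL → not nullable.
- message: no NOT NULL constraint applies → nullable.
- unit: declared NOT NULL → not nullable.
- timestamp: part of the PRIMARY KEY, which implies NOT NULL → not nullable.

offset, threshold, lat, message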